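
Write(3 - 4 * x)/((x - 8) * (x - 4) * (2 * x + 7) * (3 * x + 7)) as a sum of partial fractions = 333/(4123*(3*x + 7)) - 136/(2415*(2*x + 7)) + 13/(1140*(x - 4)) - 29/(2852*(x - 8))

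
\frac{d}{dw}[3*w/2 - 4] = 3/2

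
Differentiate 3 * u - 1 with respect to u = 3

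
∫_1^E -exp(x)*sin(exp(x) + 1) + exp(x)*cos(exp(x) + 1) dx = sqrt(2)*(sin(pi/4 + 1 + exp(E)) - sin(pi/4 + 1 + E))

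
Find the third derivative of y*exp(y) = y*exp(y) + 3*exp(y)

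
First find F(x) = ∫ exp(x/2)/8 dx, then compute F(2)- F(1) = -exp(1/2)/4 + E/4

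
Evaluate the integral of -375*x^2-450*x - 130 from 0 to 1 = -480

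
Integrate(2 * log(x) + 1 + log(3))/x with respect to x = (log(x) + 1)*log(3*x) + C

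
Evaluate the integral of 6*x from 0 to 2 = 12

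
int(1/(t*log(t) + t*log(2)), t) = log(log(2*t)) + C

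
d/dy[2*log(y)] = 2/y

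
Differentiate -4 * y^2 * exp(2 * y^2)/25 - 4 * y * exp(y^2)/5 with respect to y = -16*y^3*exp(2*y^2)/25 - 8*y^2*exp(y^2)/5 - 8*y*exp(2*y^2)/25 - 4*exp(y^2)/5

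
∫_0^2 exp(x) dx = -1 + exp(2)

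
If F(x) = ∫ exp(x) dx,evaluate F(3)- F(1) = -E + exp(3)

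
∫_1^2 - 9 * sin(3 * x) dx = 3*cos(6) - 3*cos(3)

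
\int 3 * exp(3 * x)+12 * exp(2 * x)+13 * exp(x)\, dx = (exp(x) + 2)^3 + exp(x) + C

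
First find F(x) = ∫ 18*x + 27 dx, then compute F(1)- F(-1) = 54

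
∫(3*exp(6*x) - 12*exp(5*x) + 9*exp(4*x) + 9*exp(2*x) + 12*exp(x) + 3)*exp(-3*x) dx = ((exp(x) - 2)*exp(x) - 1)^3*exp(-3*x) + C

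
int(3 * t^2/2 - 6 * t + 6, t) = t^3/2 - 3*t^2 + 6*t + C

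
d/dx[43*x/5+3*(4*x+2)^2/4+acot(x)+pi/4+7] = (120*x^3 + 103*x^2 + 120*x + 98)/(5*x^2 + 5)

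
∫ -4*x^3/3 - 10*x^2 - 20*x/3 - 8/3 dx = -x^4/3 - 10*x^3/3 - 10*x^2/3 - 8*x/3 + C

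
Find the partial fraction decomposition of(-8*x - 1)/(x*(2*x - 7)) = -58/(7*(2*x - 7)) + 1/(7*x)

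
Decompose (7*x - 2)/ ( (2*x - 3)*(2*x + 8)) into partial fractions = 17/(22*(2*x - 3)) + 15/(11*(x + 4))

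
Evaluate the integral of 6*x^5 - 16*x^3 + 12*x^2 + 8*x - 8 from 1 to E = -1 + (-2*E + 2 + exp(3))^2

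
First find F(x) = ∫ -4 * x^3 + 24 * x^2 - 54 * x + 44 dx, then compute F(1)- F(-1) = 104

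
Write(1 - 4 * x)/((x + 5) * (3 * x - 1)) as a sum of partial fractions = -1/(16*(3*x - 1)) - 21/(16*(x + 5))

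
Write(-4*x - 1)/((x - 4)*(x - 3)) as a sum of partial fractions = 13/(x - 3) - 17/(x - 4)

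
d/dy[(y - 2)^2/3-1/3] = 2*y/3 - 4/3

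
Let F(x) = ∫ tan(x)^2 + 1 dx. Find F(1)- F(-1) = 2*tan(1)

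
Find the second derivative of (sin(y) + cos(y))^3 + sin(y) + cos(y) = sqrt(2)*(-5*sin(y + pi/4) + 9*cos(3*y + pi/4))/2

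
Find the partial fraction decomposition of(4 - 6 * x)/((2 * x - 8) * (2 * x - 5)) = 11/(3*(2*x - 5)) - 10/(3*(x - 4))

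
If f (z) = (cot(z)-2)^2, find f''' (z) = -24*cot(z)^5 + 24*cot(z)^4 - 40*cot(z)^3 + 32*cot(z)^2 - 16*cot(z) + 8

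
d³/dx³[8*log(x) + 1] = 16/x^3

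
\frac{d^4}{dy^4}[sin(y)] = sin(y)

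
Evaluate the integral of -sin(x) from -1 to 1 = 0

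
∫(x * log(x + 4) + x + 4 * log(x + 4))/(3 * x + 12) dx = x*log(x + 4)/3 + C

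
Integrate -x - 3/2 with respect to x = -x^2/2 - 3*x/2 + C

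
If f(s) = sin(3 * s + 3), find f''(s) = -9*sin(3*s + 3)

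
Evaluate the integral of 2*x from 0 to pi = pi^2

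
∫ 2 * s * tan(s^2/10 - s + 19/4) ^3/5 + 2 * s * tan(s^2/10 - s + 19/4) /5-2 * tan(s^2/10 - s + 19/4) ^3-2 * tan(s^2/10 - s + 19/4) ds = tan(s^2/10 - s + 19/4)^2 + C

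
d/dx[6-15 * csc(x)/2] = 15*cot(x)*csc(x)/2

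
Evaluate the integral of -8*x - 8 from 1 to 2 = -20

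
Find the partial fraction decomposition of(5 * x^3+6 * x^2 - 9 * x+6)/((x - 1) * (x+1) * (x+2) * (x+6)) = 201/(35*(x + 6)) + 2/(3*(x + 2)) - 8/(5*(x + 1)) + 4/(21*(x - 1))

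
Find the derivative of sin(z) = cos(z)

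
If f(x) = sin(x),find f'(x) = cos(x)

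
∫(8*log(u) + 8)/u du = 4*(log(u) + 1)^2 + C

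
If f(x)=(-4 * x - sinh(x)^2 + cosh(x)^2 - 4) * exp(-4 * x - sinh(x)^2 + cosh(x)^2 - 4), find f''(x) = -(64*x + 16)*exp(-4*x - 3)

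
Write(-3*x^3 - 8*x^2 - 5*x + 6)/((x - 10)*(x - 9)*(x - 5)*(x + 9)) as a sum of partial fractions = -265/(798*(x + 9)) - 297/(140*(x - 5)) + 479/(12*(x - 9)) - 3844/(95*(x - 10))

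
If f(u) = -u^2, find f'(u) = -2*u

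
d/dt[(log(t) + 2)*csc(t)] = (-t*log(t)*cot(t)*csc(t) - 2*t*cot(t)*csc(t) + csc(t))/t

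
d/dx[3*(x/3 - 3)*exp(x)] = x*exp(x) - 8*exp(x)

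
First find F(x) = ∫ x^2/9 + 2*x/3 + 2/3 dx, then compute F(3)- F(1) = 134/27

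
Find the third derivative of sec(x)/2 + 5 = (-1/2 + 3/cos(x)^2)*sin(x)/cos(x)^2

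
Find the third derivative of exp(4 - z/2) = -exp(4 - z/2)/8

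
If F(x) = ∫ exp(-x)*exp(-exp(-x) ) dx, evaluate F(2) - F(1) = -exp(-exp(-1)) + exp(-exp(-2))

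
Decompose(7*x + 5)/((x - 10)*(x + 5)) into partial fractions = 2/(x + 5) + 5/(x - 10)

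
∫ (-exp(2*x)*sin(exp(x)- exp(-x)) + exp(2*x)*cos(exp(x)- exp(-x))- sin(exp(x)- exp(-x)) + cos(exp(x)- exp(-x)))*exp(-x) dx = sqrt(2)*sin(2*sinh(x) + pi/4) + C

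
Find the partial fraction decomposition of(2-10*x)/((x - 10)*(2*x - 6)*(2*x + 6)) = 4/(39*(x + 3)) + 1/(6*(x - 3)) - 7/(26*(x - 10))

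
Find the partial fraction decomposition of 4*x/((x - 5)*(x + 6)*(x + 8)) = -16/(13*(x + 8)) + 12/(11*(x + 6)) + 20/(143*(x - 5))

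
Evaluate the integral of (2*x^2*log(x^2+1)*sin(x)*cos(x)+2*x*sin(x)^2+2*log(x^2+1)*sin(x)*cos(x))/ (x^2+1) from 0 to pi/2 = log(1 + pi^2/4)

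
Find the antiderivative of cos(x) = sin(x) + C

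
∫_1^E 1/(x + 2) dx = -log(3) + log(2 + E)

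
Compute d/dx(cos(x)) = -sin(x)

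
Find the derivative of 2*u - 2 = 2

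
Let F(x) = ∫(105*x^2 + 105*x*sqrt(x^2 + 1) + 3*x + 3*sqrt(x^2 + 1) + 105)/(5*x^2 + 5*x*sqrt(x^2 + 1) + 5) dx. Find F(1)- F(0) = 3*log(1 + sqrt(2))/5 + 21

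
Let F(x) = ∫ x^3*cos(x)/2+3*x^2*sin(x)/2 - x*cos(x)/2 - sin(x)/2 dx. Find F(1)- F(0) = 0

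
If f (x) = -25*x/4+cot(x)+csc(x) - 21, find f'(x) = -cot(x)^2 - cot(x)*csc(x) - 29/4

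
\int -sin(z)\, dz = cos(z) + C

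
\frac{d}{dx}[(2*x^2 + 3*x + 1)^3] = 48*x^5 + 180*x^4 + 264*x^3 + 189*x^2 + 66*x + 9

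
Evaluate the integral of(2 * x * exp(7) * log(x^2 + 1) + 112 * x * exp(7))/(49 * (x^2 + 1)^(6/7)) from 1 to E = -2^(1/7)*(log(2)/7 + 7)*exp(7) + (1 + exp(2))^(1/7)*(log(1 + exp(2))/7 + 7)*exp(7)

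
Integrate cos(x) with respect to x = sin(x) + C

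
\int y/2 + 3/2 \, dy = y^2/4 + 3*y/2 + C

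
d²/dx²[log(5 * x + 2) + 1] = -25/(25*x^2 + 20*x + 4)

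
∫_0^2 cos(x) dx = sin(2)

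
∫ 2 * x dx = x^2 + C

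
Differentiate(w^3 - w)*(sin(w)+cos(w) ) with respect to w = sqrt(2)*(w^3*cos(w + pi/4) + 3*w^2*sin(w + pi/4) - w*cos(w + pi/4) - sin(w + pi/4))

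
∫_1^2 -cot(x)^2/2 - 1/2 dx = -cot(1)/2 + cot(2)/2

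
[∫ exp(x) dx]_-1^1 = E - exp(-1)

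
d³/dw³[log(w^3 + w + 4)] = (6*w^6 - 6*w^4 - 168*w^3 + 6*w^2 - 24*w + 98)/(w^9 + 3*w^7 + 12*w^6 + 3*w^5 + 24*w^4 + 49*w^3 + 12*w^2 + 48*w + 64)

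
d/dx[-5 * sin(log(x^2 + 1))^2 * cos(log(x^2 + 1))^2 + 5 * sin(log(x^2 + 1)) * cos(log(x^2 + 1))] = 5*x*(-sin(4*log(x^2 + 1)) + 2*cos(2*log(x^2 + 1)))/(x^2 + 1)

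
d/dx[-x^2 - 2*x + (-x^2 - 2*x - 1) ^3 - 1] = -6*x^5 - 30*x^4 - 60*x^3 - 60*x^2 - 32*x - 8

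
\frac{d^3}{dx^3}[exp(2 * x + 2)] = 8*exp(2*x + 2)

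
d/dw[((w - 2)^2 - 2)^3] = 6*w^5 - 60*w^4 + 216*w^3 - 336*w^2 + 216*w - 48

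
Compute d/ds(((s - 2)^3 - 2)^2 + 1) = 6*s^5 - 60*s^4 + 240*s^3 - 492*s^2 + 528*s - 240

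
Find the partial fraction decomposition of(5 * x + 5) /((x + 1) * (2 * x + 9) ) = 5/(2*x + 9)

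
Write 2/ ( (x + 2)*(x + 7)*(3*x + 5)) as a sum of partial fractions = 9/(8*(3*x + 5)) + 1/(40*(x + 7)) - 2/(5*(x + 2))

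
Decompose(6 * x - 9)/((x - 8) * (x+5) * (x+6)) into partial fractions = -45/(14*(x + 6)) + 3/(x + 5) + 3/(14*(x - 8))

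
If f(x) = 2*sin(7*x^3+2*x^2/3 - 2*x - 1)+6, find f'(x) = 2*(21*x^2 + 4*x/3 - 2)*cos(7*x^3 + 2*x^2/3 - 2*x - 1)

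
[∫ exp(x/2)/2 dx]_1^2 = E - exp(1/2)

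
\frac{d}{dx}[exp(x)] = exp(x)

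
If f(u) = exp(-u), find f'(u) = -exp(-u)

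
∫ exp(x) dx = exp(x) + C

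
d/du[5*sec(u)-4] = 5*tan(u)*sec(u)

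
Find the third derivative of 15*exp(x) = 15*exp(x)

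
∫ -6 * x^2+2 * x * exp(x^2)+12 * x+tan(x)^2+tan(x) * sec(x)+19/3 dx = -2*x^3 + 6*x^2 + 16*x/3 + exp(x^2) + tan(x) + sec(x) + C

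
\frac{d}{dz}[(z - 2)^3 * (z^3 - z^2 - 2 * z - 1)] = 6*z^5 - 35*z^4 + 64*z^3 - 27*z^2 - 20*z + 4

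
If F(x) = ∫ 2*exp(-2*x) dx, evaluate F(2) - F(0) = (-exp(-2) + exp(2))*exp(-2)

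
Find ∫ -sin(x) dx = cos(x) + C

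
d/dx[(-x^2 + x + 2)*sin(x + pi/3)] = -x^2*cos(x + pi/3) - 2*x*sin(x + pi/3) + x*cos(x + pi/3) + sin(x + pi/3) + 2*cos(x + pi/3)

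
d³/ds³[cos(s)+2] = sin(s)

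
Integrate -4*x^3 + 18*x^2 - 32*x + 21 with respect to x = -x^4 + 6*x^3 - 16*x^2 + 21*x + C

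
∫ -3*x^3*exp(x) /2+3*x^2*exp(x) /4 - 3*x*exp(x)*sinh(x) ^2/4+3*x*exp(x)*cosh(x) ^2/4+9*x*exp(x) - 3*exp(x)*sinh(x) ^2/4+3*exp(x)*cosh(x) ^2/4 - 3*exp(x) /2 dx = 3*x*(-2*x^2 + 7*x - 1)*exp(x)/4 + C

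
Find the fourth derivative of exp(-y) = exp(-y)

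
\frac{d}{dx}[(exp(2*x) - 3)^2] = 4*exp(4*x) - 12*exp(2*x)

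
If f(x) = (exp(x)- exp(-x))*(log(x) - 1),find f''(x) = (x^2*exp(2*x)*log(x) - x^2*exp(2*x) - x^2*log(x) + x^2 + 2*x*exp(2*x) + 2*x - exp(2*x) + 1)*exp(-x)/x^2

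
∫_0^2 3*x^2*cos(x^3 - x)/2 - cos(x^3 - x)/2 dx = sin(6)/2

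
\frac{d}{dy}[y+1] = 1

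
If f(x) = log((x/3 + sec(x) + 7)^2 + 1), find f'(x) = (6*x*tan(x)*sec(x) + 2*x + 18*tan(x)*sec(x)^2 + 126*tan(x)*sec(x) + 6*sec(x) + 42)/(x^2 + 6*x*sec(x) + 42*x + 9*sec(x)^2 + 126*sec(x) + 450)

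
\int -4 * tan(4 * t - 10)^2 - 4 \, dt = -tan(4*t - 10) + C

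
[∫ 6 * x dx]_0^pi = 3*pi^2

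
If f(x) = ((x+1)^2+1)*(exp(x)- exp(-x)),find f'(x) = (x^2*exp(2*x) + x^2 + 4*x*exp(2*x) + 4*exp(2*x))*exp(-x)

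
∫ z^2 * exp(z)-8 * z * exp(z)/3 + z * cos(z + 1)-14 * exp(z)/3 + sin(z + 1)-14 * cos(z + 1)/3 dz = (z - 14/3)*(z*exp(z) + sin(z + 1)) + C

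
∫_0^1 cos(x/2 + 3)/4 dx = sin(7/2)/2 - sin(3)/2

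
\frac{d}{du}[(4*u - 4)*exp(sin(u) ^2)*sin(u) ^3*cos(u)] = 4*(-2*u*sin(u)^4 - 2*u*sin(u)^2 + 3*u + 2*sin(u)^4 + 2*sin(u)^2 + sin(u)*cos(u) - 3)*exp(sin(u)^2)*sin(u)^2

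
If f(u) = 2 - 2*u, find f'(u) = -2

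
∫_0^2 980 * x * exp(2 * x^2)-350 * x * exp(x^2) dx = -35*exp(4) - 90 + 5*(-2 + 7*exp(4))^2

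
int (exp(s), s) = exp(s) + C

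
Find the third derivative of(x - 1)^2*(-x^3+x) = -60*x^2 + 48*x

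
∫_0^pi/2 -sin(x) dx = -1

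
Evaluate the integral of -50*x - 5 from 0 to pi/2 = -25*pi^2/4 - 5*pi/2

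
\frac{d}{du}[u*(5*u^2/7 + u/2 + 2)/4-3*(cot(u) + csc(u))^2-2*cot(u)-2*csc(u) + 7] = 15*u^2/28 + u/4 + 1/2 - 6/sin(u) + 2*cos(u)/sin(u)^2 + 2/sin(u)^2 + 12*cos(u)/sin(u)^3 + 12/sin(u)^3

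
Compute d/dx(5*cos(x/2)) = -5*sin(x/2)/2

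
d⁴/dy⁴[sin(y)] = sin(y)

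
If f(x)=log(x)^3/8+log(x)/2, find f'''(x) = (3*log(x)^2 - 9*log(x) + 7)/(4*x^3)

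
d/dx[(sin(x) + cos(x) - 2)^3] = 3*sqrt(2)*(sqrt(2)*sin(x + pi/4) - 2)^2*cos(x + pi/4)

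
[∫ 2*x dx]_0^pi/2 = pi^2/4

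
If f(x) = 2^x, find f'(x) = 2^x*log(2)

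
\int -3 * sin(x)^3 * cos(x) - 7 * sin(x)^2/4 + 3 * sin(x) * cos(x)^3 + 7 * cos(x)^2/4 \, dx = 7*sin(2*x)/8 - 3*cos(4*x)/16 + C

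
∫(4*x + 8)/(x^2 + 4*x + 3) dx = 2*log((x + 2)^2 - 1) + C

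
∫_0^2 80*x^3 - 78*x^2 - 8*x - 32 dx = 32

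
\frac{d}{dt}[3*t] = 3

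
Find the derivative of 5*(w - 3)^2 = 10*w - 30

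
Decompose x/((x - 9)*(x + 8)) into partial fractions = 8/(17*(x + 8)) + 9/(17*(x - 9))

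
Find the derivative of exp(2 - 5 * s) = -5*exp(2 - 5*s)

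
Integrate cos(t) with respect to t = sin(t) + C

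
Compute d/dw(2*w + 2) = 2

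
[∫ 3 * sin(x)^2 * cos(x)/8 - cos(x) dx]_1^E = -sin(E) - sin(1)^3/8 + sin(E)^3/8 + sin(1)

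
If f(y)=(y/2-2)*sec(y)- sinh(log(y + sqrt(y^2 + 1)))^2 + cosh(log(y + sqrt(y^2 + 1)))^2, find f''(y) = (-y/2 + y/cos(y)^2 + sin(y)/cos(y) + 2 - 4/cos(y)^2)/cos(y)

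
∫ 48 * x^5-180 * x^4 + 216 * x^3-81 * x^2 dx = 8*x^6 - 36*x^5 + 54*x^4 - 27*x^3 + C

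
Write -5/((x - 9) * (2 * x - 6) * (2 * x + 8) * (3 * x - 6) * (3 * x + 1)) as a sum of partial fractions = 27/(17248*(3*x + 1)) - 5/(72072*(x + 4)) - 5/(3528*(x - 2)) + 1/(1008*(x - 3)) - 5/(183456*(x - 9))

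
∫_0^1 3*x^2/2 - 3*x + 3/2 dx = 1/2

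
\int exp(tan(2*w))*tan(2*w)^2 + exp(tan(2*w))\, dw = exp(tan(2*w))/2 + C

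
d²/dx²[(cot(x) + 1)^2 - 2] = 6*cot(x)^4 + 4*cot(x)^3 + 8*cot(x)^2 + 4*cot(x) + 2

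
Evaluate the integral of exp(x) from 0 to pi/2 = -1 + exp(pi/2)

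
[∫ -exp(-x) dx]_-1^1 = -E + exp(-1)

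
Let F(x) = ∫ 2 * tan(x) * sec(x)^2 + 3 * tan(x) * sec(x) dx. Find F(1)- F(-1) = 0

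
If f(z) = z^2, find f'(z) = 2*z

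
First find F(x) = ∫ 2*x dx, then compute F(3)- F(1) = 8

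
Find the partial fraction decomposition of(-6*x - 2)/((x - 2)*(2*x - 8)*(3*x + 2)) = 9/(112*(3*x + 2)) + 7/(16*(x - 2)) - 13/(28*(x - 4))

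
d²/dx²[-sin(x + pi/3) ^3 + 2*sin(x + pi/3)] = (-18*sin(x)^2 + 18*sqrt(3)*sin(x)*cos(x) - 5)*sin(x + pi/3)/4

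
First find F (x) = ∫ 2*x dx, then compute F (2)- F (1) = 3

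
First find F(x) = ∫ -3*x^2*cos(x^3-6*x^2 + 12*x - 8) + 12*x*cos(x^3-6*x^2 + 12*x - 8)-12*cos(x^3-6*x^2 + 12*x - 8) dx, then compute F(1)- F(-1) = -sin(27) + sin(1)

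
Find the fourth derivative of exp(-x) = exp(-x)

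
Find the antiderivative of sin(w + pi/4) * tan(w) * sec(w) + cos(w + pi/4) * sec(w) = sqrt(2)*(tan(w) + 1)/2 + C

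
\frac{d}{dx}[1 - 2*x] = -2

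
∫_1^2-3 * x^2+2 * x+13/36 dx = -131/36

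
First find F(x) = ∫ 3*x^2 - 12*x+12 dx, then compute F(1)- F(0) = 7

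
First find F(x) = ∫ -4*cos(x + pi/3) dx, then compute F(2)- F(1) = -4*sin(pi/3 + 2) + 4*sin(1 + pi/3)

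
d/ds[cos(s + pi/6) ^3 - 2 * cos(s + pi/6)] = -3*sin(s + pi/6)*cos(s + pi/6)^2 + 2*sin(s + pi/6)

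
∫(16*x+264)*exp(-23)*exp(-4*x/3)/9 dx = (-4*x - 69)*exp(-4*x/3 - 23)/3 + C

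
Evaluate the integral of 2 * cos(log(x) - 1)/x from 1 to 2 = -2*sin(1 - log(2)) + 2*sin(1)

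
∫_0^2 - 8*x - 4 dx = -24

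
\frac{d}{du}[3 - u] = -1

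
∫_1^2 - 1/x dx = -log(2)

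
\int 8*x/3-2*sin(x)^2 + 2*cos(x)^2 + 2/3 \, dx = 4*x^2/3 + 2*x/3 + sin(2*x) + C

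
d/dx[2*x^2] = 4*x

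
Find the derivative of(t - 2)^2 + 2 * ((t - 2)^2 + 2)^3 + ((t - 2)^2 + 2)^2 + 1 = 12*t^5 - 120*t^4 + 532*t^3 - 1272*t^2 + 1642*t - 916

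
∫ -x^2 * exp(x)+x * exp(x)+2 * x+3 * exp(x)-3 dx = x*(1 - exp(x))*(x - 3) + C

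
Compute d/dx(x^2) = 2*x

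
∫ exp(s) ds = exp(s) + C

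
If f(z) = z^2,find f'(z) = 2*z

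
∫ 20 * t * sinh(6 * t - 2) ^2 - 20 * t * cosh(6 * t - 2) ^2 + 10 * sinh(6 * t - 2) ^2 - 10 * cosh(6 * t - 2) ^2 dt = -10*t^2 - 10*t + C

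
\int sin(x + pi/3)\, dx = -cos(x + pi/3) + C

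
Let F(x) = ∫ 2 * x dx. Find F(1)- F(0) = 1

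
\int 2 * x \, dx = x^2 + C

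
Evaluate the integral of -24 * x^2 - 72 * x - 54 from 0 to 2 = -316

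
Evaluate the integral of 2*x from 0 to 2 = 4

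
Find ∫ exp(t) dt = exp(t) + C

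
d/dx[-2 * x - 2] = -2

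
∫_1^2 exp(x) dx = -E + exp(2)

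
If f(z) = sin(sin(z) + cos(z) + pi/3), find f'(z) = sqrt(2)*cos(z + pi/4)*cos(sqrt(2)*sin(z + pi/4) + pi/3)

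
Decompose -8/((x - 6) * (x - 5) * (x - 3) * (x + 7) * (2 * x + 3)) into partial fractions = 128/(19305*(2*x + 3)) - 1/(2145*(x + 7)) - 2/(135*(x - 3)) + 1/(39*(x - 5)) - 8/(585*(x - 6))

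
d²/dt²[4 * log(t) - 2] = -4/t^2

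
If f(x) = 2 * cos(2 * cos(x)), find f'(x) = 4*sin(x)*sin(2*cos(x))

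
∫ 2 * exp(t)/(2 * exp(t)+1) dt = log(2*exp(t) + 1) + C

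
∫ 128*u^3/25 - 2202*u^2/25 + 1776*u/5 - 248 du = 32*u^4/25 - 734*u^3/25 + 888*u^2/5 - 248*u + C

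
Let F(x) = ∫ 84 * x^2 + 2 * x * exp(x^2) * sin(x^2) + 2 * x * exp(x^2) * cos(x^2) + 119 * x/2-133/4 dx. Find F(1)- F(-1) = -21/2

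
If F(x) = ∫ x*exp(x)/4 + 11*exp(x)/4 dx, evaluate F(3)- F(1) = -11*E/4 + 13*exp(3)/4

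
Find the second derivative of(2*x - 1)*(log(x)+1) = (2*x + 1)/x^2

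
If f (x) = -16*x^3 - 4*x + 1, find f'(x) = -48*x^2 - 4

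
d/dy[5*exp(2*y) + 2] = 10*exp(2*y)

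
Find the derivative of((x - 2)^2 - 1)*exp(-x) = (-x^2 + 6*x - 7)*exp(-x)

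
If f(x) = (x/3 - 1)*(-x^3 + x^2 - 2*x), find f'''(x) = 8 - 8*x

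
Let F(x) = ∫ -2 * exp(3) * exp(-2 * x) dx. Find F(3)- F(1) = -E + exp(-3)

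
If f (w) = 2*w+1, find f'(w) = 2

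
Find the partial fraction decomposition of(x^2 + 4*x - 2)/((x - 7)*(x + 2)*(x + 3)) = -1/(2*(x + 3)) + 2/(3*(x + 2)) + 5/(6*(x - 7))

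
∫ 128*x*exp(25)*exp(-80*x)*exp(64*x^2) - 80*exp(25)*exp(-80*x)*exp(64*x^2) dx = exp((8*x - 5)^2) + C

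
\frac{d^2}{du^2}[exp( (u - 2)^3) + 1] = 9*u^4*exp(u^3 - 6*u^2 + 12*u - 8) - 72*u^3*exp(u^3 - 6*u^2 + 12*u - 8) + 216*u^2*exp(u^3 - 6*u^2 + 12*u - 8) - 282*u*exp(u^3 - 6*u^2 + 12*u - 8) + 132*exp(u^3 - 6*u^2 + 12*u - 8)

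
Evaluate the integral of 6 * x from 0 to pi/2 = 3*pi^2/4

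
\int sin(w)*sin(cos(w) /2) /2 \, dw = cos(cos(w)/2) + C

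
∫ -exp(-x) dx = exp(-x) + C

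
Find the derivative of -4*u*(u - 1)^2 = -12*u^2 + 16*u - 4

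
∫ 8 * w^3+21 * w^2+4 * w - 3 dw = 2*w^4 + 7*w^3 + 2*w^2 - 3*w + C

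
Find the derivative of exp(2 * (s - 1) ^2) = 4*s*exp(2*s^2 - 4*s + 2) - 4*exp(2*s^2 - 4*s + 2)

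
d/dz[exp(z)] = exp(z)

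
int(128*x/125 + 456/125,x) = 64*x^2/125 + 456*x/125 + C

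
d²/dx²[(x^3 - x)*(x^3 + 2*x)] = 30*x^4 + 12*x^2 - 4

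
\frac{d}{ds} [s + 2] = 1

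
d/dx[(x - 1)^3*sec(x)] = (x - 1)^2*(x*sin(x)/cos(x) - sin(x)/cos(x) + 3)/cos(x)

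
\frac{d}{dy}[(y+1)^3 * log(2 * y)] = (3*y^3*log(y) + y^3 + 3*y^3*log(2) + 6*y^2*log(y) + 3*y^2 + 6*y^2*log(2) + 3*y*log(y) + 3*y*log(2) + 3*y + 1)/y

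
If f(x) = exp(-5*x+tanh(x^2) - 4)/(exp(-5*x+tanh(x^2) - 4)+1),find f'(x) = (2*x/cosh(x^2)^2 - 5)*exp(4)*exp(5*x)*exp(tanh(x^2))/(exp(4)*exp(5*x) + exp(tanh(x^2)))^2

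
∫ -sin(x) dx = cos(x) + C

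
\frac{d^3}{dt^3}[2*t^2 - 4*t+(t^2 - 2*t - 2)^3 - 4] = 120*t^3 - 360*t^2 + 144*t + 96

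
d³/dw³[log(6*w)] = 2/w^3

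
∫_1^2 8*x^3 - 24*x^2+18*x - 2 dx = -1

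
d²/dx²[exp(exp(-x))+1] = (exp(x + exp(-x)) + exp(exp(-x)))*exp(-2*x)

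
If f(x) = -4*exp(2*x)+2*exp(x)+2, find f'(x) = -8*exp(2*x) + 2*exp(x)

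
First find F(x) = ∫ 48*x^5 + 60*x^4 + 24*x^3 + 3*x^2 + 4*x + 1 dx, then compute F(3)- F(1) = 9252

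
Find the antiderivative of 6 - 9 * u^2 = -3*u^3 + 6*u + C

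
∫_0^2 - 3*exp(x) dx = 3 - 3*exp(2)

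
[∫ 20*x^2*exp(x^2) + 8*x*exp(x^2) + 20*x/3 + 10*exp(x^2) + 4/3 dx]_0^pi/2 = -4 + (4 + 5*pi)*(pi/6 + exp(pi^2/4))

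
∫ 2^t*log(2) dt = 2^t + C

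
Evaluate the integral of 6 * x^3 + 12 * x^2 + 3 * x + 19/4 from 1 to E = -55/4 + (2 + 3*E/4)*(1 + 2*E + 2*exp(3))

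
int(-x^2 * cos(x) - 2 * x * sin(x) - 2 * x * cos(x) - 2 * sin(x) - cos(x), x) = -(x + 1)^2*sin(x) + C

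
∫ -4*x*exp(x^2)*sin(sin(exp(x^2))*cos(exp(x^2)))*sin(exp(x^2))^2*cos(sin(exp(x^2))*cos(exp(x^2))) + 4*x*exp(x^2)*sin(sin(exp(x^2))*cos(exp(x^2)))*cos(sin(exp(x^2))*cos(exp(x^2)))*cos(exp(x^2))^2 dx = sin(sin(2*exp(x^2))/2)^2 + C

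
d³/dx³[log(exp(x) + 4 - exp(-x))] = (-4*exp(5*x) + 24*exp(4*x) + 24*exp(2*x) + 4*exp(x))/(exp(6*x) + 12*exp(5*x) + 45*exp(4*x) + 40*exp(3*x) - 45*exp(2*x) + 12*exp(x) - 1)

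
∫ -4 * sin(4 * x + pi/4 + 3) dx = cos(4*x + pi/4 + 3) + C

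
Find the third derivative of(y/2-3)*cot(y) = -3*y*cot(y)^4 - 4*y*cot(y)^2 - y + 18*cot(y)^4 + 3*cot(y)^3 + 24*cot(y)^2 + 3*cot(y) + 6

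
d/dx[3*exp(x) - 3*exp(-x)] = (3*exp(2*x) + 3)*exp(-x)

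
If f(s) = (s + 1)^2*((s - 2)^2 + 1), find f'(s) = 4*s^3 - 6*s^2 - 4*s + 6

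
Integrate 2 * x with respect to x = x^2 + C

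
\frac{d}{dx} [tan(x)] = cos(x)^(-2)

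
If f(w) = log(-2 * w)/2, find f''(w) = -1/(2*w^2)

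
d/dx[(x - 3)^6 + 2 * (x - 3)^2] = 6*x^5 - 90*x^4 + 540*x^3 - 1620*x^2 + 2434*x - 1470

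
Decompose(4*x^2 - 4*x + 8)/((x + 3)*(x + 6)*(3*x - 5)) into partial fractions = 8/(23*(3*x - 5)) + 176/(69*(x + 6)) - 4/(3*(x + 3))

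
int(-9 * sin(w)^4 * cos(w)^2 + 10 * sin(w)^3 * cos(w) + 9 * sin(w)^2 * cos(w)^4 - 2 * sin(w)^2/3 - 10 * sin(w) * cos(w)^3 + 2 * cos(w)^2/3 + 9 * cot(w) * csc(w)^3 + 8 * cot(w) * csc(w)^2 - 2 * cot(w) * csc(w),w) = 3*sin(w)^3*cos(w)^3 + sin(2*w)/3 + 5*cos(4*w)/8 - 3*csc(w)^3 - 4*csc(w)^2 + 2*csc(w) + C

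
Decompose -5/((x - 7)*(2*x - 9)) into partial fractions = 2/(2*x - 9) - 1/(x - 7)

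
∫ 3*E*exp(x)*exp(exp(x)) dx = 3*exp(exp(x) + 1) + C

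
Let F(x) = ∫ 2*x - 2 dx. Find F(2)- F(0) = 0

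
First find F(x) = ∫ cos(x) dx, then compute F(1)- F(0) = sin(1)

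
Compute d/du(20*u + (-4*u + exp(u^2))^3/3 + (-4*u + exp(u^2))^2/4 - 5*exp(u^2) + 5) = 32*u^3*exp(u^2) - 16*u^2*exp(2*u^2) - 4*u^2*exp(u^2) - 64*u^2 + 2*u*exp(3*u^2) + u*exp(2*u^2) + 22*u*exp(u^2) + 8*u - 4*exp(2*u^2) - 2*exp(u^2) + 20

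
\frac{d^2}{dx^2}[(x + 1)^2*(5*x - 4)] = 30*x + 12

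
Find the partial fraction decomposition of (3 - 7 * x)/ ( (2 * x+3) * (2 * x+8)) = 27/(10*(2*x + 3)) - 31/(10*(x + 4))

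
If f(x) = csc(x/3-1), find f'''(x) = -(cos(x/3 - 1)^2 + 5)*cos(x/3 - 1)/(27*sin(x/3 - 1)^4)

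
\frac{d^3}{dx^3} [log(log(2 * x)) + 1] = (2*log(x)^2 + 4*log(2)*log(x) + 3*log(x) + 2*log(2)^2 + 2 + 3*log(2))/(x^3*log(x)^3 + 3*x^3*log(2)*log(x)^2 + 3*x^3*log(2)^2*log(x) + x^3*log(2)^3)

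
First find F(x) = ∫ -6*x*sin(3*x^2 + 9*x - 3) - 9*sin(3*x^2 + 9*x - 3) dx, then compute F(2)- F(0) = cos(27) - cos(3)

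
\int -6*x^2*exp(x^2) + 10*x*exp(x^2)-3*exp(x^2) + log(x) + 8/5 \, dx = x*log(x) + 3*x/5 + (5 - 3*x)*exp(x^2) + C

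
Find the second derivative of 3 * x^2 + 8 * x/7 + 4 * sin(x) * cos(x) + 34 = 6 - 8*sin(2*x)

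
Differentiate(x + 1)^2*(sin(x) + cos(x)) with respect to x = -x^2*sin(x) + x^2*cos(x) + 4*x*cos(x) + sin(x) + 3*cos(x)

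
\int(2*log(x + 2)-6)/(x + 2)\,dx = (log(x + 2) - 3)^2 + C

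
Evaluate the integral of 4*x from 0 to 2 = 8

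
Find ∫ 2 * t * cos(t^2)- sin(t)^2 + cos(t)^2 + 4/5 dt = 4*t/5 + sin(2*t)/2 + sin(t^2) + C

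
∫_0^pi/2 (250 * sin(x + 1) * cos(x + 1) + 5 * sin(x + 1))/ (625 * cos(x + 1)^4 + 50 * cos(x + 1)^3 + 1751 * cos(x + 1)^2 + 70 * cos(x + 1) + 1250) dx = -acot(cos(1)/5 + 5*cos(1)^2 + 7) + acot(-sin(1)/5 + 5*sin(1)^2 + 7)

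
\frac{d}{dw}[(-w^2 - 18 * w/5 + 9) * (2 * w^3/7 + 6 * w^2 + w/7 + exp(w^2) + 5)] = -10*w^4/7 - 2*w^3*exp(w^2) - 984*w^3/35 - 36*w^2*exp(w^2)/5 - 2013*w^2/35 + 16*w*exp(w^2) + 3394*w/35 - 18*exp(w^2)/5 - 117/7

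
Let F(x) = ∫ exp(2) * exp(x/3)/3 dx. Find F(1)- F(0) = -exp(2) + exp(7/3)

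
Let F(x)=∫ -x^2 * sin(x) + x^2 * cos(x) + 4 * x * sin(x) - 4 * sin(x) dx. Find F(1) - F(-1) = -4*cos(1) + 6*sin(1)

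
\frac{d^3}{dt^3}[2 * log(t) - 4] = 4/t^3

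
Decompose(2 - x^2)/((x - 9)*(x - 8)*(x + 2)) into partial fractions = -1/(55*(x + 2)) + 31/(5*(x - 8)) - 79/(11*(x - 9))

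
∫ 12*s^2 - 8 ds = 4*s^3 - 8*s + C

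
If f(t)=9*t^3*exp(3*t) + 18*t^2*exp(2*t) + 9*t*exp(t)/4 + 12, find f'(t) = 27*t^3*exp(3*t) + 27*t^2*exp(3*t) + 36*t^2*exp(2*t) + 36*t*exp(2*t) + 9*t*exp(t)/4 + 9*exp(t)/4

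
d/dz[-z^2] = -2*z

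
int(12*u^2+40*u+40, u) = 4*u^3 + 20*u^2 + 40*u + C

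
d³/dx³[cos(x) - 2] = sin(x)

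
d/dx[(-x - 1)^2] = 2*x + 2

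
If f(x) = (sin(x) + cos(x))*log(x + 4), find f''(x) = (-sqrt(2)*x^2*log(x + 4)*sin(x + pi/4) - 8*sqrt(2)*x*log(x + 4)*sin(x + pi/4) + 2*sqrt(2)*x*cos(x + pi/4) - 16*sqrt(2)*log(x + 4)*sin(x + pi/4) - 9*sin(x) + 7*cos(x))/(x^2 + 8*x + 16)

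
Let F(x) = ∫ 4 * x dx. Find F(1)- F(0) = 2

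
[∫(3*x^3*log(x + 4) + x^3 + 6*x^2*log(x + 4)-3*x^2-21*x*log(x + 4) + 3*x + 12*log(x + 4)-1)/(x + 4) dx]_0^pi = log(4) + (-1 + pi)^3*log(pi + 4)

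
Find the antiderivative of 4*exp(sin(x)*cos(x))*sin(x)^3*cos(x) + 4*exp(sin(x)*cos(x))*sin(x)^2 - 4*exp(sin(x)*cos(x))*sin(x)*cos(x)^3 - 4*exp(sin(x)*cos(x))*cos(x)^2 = -2*exp(sin(2*x)/2)*sin(2*x) + C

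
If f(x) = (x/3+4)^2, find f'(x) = 2*x/9 + 8/3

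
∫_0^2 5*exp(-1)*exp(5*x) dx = -exp(-1) + exp(9)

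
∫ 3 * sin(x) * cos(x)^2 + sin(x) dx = -cos(x)^3 - cos(x) + C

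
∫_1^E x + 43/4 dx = -105/4 + (3 + 2*E)*(E/4 + 5)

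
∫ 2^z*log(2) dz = 2^z + C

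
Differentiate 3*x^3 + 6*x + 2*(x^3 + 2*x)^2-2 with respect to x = 12*x^5 + 32*x^3 + 9*x^2 + 16*x + 6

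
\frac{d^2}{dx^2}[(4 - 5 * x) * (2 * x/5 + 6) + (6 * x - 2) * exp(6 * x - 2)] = 216*x*exp(6*x - 2) - 4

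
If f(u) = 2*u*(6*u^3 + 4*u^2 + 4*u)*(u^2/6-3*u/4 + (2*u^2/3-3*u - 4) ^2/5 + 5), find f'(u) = 128*u^7/15 - 560*u^6/9 + 92*u^5/3 + 247*u^4 + 552*u^3 + 294*u^2 + 656*u/5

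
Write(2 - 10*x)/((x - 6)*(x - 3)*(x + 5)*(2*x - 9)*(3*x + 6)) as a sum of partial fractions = 688/(6669*(2*x - 9)) + 13/(3762*(x + 5)) - 11/(2340*(x + 2)) - 7/(270*(x - 3)) - 29/(1188*(x - 6))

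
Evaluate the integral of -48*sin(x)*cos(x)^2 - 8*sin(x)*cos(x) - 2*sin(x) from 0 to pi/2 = -22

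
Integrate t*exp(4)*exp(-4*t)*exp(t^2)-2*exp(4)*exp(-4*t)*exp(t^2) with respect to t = exp((t - 2)^2)/2 + C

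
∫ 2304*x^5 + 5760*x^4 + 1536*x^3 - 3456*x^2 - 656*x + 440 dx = 384*x^6 + 1152*x^5 + 384*x^4 - 1152*x^3 - 328*x^2 + 440*x + C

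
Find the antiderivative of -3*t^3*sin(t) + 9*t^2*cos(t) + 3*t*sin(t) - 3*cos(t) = 3*t*(t^2 - 1)*cos(t) + C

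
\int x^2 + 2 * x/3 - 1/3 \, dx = x^3/3 + x^2/3 - x/3 + C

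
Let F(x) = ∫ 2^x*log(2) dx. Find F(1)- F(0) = 1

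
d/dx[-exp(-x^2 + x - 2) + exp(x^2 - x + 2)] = (2*x*exp(2*x^2 - 2*x + 4) + 2*x - exp(2*x^2 - 2*x + 4) - 1)*exp(-x^2 + x - 2)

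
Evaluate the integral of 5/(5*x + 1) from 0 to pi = -log(3) + log(3 + 15*pi)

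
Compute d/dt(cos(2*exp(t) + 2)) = -2*exp(t)*sin(2*exp(t) + 2)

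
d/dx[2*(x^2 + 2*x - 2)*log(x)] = (4*x^2*log(x) + 2*x^2 + 4*x*log(x) + 4*x - 4)/x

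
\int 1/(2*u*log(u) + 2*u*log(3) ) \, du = log(log(3*u))/2 + C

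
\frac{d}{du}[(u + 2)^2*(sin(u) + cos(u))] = -u^2*sin(u) + u^2*cos(u) - 2*u*sin(u) + 6*u*cos(u) + 8*cos(u)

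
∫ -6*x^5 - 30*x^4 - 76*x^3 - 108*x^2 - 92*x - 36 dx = -x^6 - 6*x^5 - 19*x^4 - 36*x^3 - 46*x^2 - 36*x + C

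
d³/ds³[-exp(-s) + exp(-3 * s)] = (exp(2*s) - 27)*exp(-3*s)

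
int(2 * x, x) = x^2 + C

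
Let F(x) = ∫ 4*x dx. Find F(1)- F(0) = 2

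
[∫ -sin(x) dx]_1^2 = -cos(1) + cos(2)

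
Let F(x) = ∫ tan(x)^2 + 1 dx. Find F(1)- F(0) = tan(1)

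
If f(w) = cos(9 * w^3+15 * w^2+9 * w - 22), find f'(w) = -3*(9*w^2 + 10*w + 3)*sin(9*w^3 + 15*w^2 + 9*w - 22)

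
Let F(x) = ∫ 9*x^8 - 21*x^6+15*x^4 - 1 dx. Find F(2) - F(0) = 222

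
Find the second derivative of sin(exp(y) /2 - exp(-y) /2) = (-exp(4*y)*sin(exp(y)/2 - exp(-y)/2) + 2*exp(3*y)*cos(exp(y)/2 - exp(-y)/2) - 2*exp(2*y)*sin(exp(y)/2 - exp(-y)/2) - 2*exp(y)*cos(exp(y)/2 - exp(-y)/2) - sin(exp(y)/2 - exp(-y)/2))*exp(-2*y)/4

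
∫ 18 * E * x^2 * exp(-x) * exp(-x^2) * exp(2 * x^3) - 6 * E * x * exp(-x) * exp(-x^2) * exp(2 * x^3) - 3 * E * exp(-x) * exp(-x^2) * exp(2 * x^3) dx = 3*exp(2*x^3 - x^2 - x + 1) + C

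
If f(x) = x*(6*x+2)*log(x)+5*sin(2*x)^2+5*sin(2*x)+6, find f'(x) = 12*x*log(x) + 6*x + 2*log(x) + 10*sin(4*x) + 10*cos(2*x) + 2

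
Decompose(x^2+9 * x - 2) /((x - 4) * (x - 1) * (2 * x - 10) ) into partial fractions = 1/(3*(x - 1)) - 25/(3*(x - 4)) + 17/(2*(x - 5))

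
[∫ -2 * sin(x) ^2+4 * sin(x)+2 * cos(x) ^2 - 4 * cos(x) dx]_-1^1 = 4*(-2 + cos(1))*sin(1)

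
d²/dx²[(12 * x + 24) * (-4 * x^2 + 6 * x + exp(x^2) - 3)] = 48*x^3*exp(x^2) + 96*x^2*exp(x^2) + 72*x*exp(x^2) - 288*x + 48*exp(x^2) - 48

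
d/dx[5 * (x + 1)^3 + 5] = 15*x^2 + 30*x + 15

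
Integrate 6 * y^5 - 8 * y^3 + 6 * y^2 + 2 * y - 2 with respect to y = y^6 - 2*y^4 + 2*y^3 + y^2 - 2*y + C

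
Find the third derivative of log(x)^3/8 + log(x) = (3*log(x)^2 - 9*log(x) + 11)/(4*x^3)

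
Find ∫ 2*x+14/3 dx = x^2 + 14*x/3 + C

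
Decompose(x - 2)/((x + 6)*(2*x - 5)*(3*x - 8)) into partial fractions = 3/(13*(3*x - 8)) - 2/(17*(2*x - 5)) - 4/(221*(x + 6))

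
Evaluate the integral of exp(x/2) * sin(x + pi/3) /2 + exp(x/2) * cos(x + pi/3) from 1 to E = exp(E/2)*sin(pi/3 + E) - exp(1/2)*sin(1 + pi/3)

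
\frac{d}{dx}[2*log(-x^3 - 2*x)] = (6*x^2 + 4)/(x^3 + 2*x)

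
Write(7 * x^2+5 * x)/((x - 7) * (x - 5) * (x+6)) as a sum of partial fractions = 222/(143*(x + 6)) - 100/(11*(x - 5)) + 189/(13*(x - 7))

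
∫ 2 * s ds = s^2 + C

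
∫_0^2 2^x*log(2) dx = 3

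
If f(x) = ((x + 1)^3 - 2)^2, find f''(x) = 30*x^4 + 120*x^3 + 180*x^2 + 96*x + 6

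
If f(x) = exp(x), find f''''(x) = exp(x)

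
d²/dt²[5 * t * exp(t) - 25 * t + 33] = 5*t*exp(t) + 10*exp(t)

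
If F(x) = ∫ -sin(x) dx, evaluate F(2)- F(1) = -cos(1) + cos(2)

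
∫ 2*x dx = x^2 + C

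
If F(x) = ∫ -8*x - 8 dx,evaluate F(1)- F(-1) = -16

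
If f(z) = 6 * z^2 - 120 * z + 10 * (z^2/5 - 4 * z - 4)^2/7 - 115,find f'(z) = 8*z^3/35 - 48*z^2/7 + 372*z/7 - 520/7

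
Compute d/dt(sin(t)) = cos(t)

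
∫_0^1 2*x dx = 1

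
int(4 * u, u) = 2*u^2 + C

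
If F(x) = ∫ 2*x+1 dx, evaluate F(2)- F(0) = 6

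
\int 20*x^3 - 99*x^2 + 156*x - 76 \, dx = 5*x^4 - 33*x^3 + 78*x^2 - 76*x + C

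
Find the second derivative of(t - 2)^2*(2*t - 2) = 12*t - 20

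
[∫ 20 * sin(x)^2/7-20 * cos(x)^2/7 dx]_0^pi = 0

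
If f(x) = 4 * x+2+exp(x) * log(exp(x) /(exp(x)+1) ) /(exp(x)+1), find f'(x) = ((x - log(exp(x) + 1))*exp(x) + 4*exp(2*x) + 9*exp(x) + 4)/(exp(2*x) + 2*exp(x) + 1)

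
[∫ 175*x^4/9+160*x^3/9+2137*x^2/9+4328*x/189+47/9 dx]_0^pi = (pi/9 + 5*pi^2/21 + 5*pi^3/3)*(7*pi/3 + 7*pi^2/3 + 47)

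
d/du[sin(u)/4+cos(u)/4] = -sin(u)/4 + cos(u)/4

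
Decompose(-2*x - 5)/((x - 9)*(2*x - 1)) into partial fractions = 12/(17*(2*x - 1)) - 23/(17*(x - 9))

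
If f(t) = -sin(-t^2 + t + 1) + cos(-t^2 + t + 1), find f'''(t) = -8*t^3*sin(-t^2 + t + 1) - 8*t^3*cos(-t^2 + t + 1) + 12*t^2*sin(-t^2 + t + 1) + 12*t^2*cos(-t^2 + t + 1) + 6*t*sin(-t^2 + t + 1) - 18*t*cos(-t^2 + t + 1) - 5*sin(-t^2 + t + 1) + 7*cos(-t^2 + t + 1)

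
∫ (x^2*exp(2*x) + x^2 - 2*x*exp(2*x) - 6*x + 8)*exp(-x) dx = 2*(x - 2)^2*sinh(x) + C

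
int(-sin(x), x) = cos(x) + C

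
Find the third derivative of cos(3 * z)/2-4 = 27*sin(3*z)/2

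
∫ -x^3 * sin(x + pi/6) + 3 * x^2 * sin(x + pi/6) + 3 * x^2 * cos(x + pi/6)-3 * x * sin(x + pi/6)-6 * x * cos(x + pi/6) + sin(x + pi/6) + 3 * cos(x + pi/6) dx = (x - 1)^3*cos(x + pi/6) + C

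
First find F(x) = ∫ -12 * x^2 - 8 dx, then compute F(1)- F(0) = -12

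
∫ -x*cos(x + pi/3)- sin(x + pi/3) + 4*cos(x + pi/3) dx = (4 - x)*sin(x + pi/3) + C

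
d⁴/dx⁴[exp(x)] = exp(x)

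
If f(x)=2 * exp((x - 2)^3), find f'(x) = 6*x^2*exp(x^3 - 6*x^2 + 12*x - 8) - 24*x*exp(x^3 - 6*x^2 + 12*x - 8) + 24*exp(x^3 - 6*x^2 + 12*x - 8)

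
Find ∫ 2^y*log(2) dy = 2^y + C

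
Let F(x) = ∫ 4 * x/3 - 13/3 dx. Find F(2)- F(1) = -7/3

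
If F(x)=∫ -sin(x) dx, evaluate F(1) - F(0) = -1 + cos(1)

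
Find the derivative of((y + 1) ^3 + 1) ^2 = 6*y^5 + 30*y^4 + 60*y^3 + 66*y^2 + 42*y + 12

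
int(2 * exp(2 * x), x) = exp(2*x) + C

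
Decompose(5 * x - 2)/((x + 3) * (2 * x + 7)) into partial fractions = 39/(2*x + 7) - 17/(x + 3)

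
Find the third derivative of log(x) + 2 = 2/x^3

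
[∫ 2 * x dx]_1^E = -1 + exp(2)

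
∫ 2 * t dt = t^2 + C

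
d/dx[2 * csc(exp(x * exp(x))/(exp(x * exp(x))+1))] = -2*(x + 1)*exp(x)*exp(x*exp(x))*cos(exp(x*exp(x))/(exp(x*exp(x)) + 1))/((exp(2*x*exp(x)) + 2*exp(x*exp(x)) + 1)*sin(exp(x*exp(x))/(exp(x*exp(x)) + 1))^2)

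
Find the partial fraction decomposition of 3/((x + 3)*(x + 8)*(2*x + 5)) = 12/(11*(2*x + 5)) + 3/(55*(x + 8)) - 3/(5*(x + 3))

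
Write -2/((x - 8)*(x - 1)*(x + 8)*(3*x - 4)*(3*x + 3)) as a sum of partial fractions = 27/(1960*(3*x - 4)) - 1/(42336*(x + 8)) + 1/(1323*(x + 1)) - 1/(189*(x - 1)) - 1/(30240*(x - 8))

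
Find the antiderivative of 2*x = x^2 + C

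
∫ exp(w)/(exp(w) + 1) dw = log(exp(w) + 1) + C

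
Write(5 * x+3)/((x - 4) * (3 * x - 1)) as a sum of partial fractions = -14/(11*(3*x - 1)) + 23/(11*(x - 4))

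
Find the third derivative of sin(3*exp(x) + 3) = -27*exp(3*x)*cos(3*exp(x) + 3) - 27*exp(2*x)*sin(3*exp(x) + 3) + 3*exp(x)*cos(3*exp(x) + 3)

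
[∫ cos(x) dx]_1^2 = -sin(1) + sin(2)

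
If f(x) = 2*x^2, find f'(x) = 4*x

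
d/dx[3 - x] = -1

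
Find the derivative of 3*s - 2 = 3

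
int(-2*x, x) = -x^2 + C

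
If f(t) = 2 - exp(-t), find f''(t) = -exp(-t)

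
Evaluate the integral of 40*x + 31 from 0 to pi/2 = -12 + (3 + 2*pi)*(4 + 5*pi/2)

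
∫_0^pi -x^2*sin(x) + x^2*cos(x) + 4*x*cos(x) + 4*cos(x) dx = -pi^2 - 2*pi - 4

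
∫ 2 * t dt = t^2 + C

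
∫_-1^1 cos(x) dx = 2*sin(1)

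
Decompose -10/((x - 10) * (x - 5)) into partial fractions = 2/(x - 5) - 2/(x - 10)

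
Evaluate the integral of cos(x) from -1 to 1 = 2*sin(1)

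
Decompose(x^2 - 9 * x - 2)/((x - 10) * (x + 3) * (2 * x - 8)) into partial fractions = 17/(91*(x + 3)) + 11/(42*(x - 4)) + 2/(39*(x - 10))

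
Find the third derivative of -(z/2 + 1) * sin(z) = z*cos(z)/2 + 3*sin(z)/2 + cos(z)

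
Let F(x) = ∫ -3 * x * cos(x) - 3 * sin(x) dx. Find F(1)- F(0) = -3*sin(1)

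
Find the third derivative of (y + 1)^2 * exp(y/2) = y^2*exp(y/2)/8 + 7*y*exp(y/2)/4 + 37*exp(y/2)/8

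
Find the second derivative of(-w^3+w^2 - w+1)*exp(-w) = (-w^3 + 7*w^2 - 11*w + 5)*exp(-w)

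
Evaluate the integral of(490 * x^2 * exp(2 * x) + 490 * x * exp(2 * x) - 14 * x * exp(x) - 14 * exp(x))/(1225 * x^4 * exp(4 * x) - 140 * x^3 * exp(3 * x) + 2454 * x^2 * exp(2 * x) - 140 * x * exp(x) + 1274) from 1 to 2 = -acot(-4*exp(2)/7 + 5 + 20*exp(4)) + acot(-2*E/7 + 5 + 5*exp(2))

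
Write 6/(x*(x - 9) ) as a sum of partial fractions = 2/(3*(x - 9)) - 2/(3*x)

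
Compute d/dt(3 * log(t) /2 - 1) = 3/(2*t)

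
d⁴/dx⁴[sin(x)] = sin(x)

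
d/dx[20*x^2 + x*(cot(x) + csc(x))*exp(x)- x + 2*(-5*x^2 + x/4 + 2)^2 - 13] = 200*x^3 - 15*x^2 + x*exp(x)/tan(x) - sqrt(2)*x*exp(x)*cos(x + pi/4)/sin(x)^2 - x*exp(x)/sin(x)^2 - 159*x/4 + exp(x)/tan(x) + exp(x)/sin(x) + 1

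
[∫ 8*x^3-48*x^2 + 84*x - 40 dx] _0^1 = -12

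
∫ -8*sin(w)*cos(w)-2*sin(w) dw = 2*cos(w) + 2*cos(2*w) + C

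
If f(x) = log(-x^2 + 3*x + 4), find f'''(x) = (4*x^3 - 18*x^2 + 102*x - 126)/(x^6 - 9*x^5 + 15*x^4 + 45*x^3 - 60*x^2 - 144*x - 64)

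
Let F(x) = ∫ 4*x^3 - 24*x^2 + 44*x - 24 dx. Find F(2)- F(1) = 1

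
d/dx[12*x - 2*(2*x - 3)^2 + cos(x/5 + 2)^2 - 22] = -16*x - sin(2*x/5 + 4)/5 + 36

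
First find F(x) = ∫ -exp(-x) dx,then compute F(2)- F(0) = -1 + exp(-2)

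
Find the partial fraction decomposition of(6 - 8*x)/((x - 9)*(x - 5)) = 17/(2*(x - 5)) - 33/(2*(x - 9))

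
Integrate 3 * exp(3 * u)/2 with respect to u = exp(3*u)/2 + C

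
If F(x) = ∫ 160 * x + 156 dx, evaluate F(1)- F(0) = 236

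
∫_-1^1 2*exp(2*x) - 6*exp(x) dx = -(-3 + exp(-1))^2 + (-3 + E)^2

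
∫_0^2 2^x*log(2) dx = 3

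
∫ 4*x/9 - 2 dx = 2*x^2/9 - 2*x + C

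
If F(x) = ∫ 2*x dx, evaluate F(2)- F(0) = 4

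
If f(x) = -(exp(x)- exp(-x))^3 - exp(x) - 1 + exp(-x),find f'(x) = (-3*exp(6*x) + 2*exp(4*x) + 2*exp(2*x) - 3)*exp(-3*x)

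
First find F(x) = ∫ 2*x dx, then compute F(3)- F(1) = 8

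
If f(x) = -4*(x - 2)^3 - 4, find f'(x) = -12*x^2 + 48*x - 48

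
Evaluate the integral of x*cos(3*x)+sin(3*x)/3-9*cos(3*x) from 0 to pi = 0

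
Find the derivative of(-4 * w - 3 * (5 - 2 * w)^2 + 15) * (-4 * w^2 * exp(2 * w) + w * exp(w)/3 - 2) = 96*w^4*exp(2*w) - 256*w^3*exp(2*w) - 4*w^3*exp(w) - 192*w^2*exp(2*w) + 20*w^2*exp(w)/3 + 480*w*exp(2*w) + 52*w*exp(w)/3 + 48*w - 20*exp(w) - 112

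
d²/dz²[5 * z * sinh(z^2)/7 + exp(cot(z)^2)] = 20*z^3*sinh(z^2)/7 + 30*z*cosh(z^2)/7 + 4*exp(cot(z)^2)*cot(z)^6 + 14*exp(cot(z)^2)*cot(z)^4 + 12*exp(cot(z)^2)*cot(z)^2 + 2*exp(cot(z)^2)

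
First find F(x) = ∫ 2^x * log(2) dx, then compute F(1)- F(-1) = 3/2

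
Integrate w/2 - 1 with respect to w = w^2/4 - w + C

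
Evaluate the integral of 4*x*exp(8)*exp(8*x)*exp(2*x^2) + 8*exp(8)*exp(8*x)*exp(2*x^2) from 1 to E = -exp(18) + exp(2*(2 + E)^2)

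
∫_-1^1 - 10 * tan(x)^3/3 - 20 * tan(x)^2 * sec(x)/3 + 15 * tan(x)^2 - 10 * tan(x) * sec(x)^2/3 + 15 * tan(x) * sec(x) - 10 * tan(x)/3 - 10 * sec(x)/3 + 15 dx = 10*(-4*sin(1)/3 + 3*sin(2))/(cos(2) + 1)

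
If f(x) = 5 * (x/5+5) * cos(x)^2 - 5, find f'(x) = -x*sin(2*x) - 25*sin(2*x) + cos(x)^2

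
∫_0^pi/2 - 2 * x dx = -pi^2/4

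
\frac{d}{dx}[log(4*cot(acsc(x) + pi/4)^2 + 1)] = (8*cot(acsc(x) + pi/4)^3 + 8*cot(acsc(x) + pi/4))/(4*x^2*sqrt(1 - 1/x^2)*cot(acsc(x) + pi/4)^2 + x^2*sqrt(1 - 1/x^2))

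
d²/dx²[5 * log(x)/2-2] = -5/(2*x^2)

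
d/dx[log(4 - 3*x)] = 3/(3*x - 4)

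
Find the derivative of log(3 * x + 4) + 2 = 3/(3*x + 4)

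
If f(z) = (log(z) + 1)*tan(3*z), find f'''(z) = (162*z^3*log(z)*tan(3*z)^4 + 216*z^3*log(z)*tan(3*z)^2 + 54*z^3*log(z) + 162*z^3*tan(3*z)^4 + 216*z^3*tan(3*z)^2 + 54*z^3 + 54*z^2*tan(3*z)^3 + 54*z^2*tan(3*z) - 9*z*tan(3*z)^2 - 9*z + 2*tan(3*z))/z^3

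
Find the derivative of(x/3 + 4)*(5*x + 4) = 10*x/3 + 64/3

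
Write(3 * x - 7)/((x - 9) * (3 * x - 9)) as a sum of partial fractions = -1/(9*(x - 3)) + 10/(9*(x - 9))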